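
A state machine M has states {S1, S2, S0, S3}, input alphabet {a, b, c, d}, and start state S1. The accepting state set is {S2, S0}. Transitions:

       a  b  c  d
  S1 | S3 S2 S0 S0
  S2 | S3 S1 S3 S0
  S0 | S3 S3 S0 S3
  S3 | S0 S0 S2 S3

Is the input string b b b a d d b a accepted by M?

S1 → S2 → S1 → S2 → S3 → S3 → S3 → S0 → S3
End state S3 is not accepting.

No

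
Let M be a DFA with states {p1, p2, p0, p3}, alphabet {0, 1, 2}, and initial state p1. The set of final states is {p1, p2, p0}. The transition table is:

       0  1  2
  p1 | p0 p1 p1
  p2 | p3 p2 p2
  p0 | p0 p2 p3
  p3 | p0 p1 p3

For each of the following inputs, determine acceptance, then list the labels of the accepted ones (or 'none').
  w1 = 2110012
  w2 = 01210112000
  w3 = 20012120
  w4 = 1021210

w1: Trace: p1 -2-> p1 -1-> p1 -1-> p1 -0-> p0 -0-> p0 -1-> p2 -2-> p2  → end p2, accepted
w2: Trace: p1 -0-> p0 -1-> p2 -2-> p2 -1-> p2 -0-> p3 -1-> p1 -1-> p1 -2-> p1 -0-> p0 -0-> p0 -0-> p0  → end p0, accepted
w3: Trace: p1 -2-> p1 -0-> p0 -0-> p0 -1-> p2 -2-> p2 -1-> p2 -2-> p2 -0-> p3  → end p3, rejected
w4: Trace: p1 -1-> p1 -0-> p0 -2-> p3 -1-> p1 -2-> p1 -1-> p1 -0-> p0  → end p0, accepted

w1, w2, w4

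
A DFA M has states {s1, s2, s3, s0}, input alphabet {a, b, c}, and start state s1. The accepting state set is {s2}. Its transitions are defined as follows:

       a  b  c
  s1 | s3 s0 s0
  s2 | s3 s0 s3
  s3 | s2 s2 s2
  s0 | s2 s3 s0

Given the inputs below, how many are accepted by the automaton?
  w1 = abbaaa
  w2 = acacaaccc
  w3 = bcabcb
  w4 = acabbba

2

w1:
  start at s1
  read 'a': s1 → s3
  read 'b': s3 → s2
  read 'b': s2 → s0
  read 'a': s0 → s2
  read 'a': s2 → s3
  read 'a': s3 → s2
  end s2, accepted
w2:
  start at s1
  read 'a': s1 → s3
  read 'c': s3 → s2
  read 'a': s2 → s3
  read 'c': s3 → s2
  read 'a': s2 → s3
  read 'a': s3 → s2
  read 'c': s2 → s3
  read 'c': s3 → s2
  read 'c': s2 → s3
  end s3, rejected
w3:
  start at s1
  read 'b': s1 → s0
  read 'c': s0 → s0
  read 'a': s0 → s2
  read 'b': s2 → s0
  read 'c': s0 → s0
  read 'b': s0 → s3
  end s3, rejected
w4:
  start at s1
  read 'a': s1 → s3
  read 'c': s3 → s2
  read 'a': s2 → s3
  read 'b': s3 → s2
  read 'b': s2 → s0
  read 'b': s0 → s3
  read 'a': s3 → s2
  end s2, accepted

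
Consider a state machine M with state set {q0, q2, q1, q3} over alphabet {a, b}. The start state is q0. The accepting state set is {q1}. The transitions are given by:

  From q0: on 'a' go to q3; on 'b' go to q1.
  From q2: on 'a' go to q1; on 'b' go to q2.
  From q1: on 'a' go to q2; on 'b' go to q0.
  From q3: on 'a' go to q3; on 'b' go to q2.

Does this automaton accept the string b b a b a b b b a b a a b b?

No

q0 → q1 → q0 → q3 → q2 → q1 → q0 → q1 → q0 → q3 → q2 → q1 → q2 → q2 → q2
End state q2 is not accepting.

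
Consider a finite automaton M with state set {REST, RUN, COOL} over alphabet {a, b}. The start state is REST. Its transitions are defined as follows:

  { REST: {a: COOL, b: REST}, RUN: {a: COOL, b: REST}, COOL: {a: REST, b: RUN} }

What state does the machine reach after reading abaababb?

start at REST
read 'a': REST → COOL
read 'b': COOL → RUN
read 'a': RUN → COOL
read 'a': COOL → REST
read 'b': REST → REST
read 'a': REST → COOL
read 'b': COOL → RUN
read 'b': RUN → REST

REST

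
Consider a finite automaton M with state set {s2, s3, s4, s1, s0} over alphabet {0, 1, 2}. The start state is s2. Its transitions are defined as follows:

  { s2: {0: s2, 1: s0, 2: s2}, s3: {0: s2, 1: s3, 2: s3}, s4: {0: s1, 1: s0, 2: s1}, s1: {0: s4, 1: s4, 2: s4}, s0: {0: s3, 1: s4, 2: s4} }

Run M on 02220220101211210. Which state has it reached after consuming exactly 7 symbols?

s2

Trace: s2 -0-> s2 -2-> s2 -2-> s2 -2-> s2 -0-> s2 -2-> s2 -2-> s2
After 7 symbols: s2.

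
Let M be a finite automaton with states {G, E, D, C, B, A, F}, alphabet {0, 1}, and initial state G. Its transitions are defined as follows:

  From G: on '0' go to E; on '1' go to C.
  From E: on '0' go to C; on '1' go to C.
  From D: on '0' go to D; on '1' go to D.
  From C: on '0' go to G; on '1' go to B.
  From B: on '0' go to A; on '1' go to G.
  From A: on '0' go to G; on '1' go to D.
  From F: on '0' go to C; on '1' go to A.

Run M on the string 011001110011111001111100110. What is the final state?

E

G → E → C → B → A → G → C → B → G → E → C → B → G → C → B → G → E → C → B → G → C → B → G → E → C → B → G → E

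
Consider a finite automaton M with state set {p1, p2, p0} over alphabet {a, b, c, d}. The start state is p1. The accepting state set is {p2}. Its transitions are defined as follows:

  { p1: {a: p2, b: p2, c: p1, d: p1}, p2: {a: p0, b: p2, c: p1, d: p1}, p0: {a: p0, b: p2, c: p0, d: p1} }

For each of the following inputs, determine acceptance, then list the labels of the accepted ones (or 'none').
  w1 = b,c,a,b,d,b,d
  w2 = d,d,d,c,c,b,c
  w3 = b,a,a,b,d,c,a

w1: Trace: p1 -b-> p2 -c-> p1 -a-> p2 -b-> p2 -d-> p1 -b-> p2 -d-> p1  → end p1, rejected
w2: Trace: p1 -d-> p1 -d-> p1 -d-> p1 -c-> p1 -c-> p1 -b-> p2 -c-> p1  → end p1, rejected
w3: Trace: p1 -b-> p2 -a-> p0 -a-> p0 -b-> p2 -d-> p1 -c-> p1 -a-> p2  → end p2, accepted

w3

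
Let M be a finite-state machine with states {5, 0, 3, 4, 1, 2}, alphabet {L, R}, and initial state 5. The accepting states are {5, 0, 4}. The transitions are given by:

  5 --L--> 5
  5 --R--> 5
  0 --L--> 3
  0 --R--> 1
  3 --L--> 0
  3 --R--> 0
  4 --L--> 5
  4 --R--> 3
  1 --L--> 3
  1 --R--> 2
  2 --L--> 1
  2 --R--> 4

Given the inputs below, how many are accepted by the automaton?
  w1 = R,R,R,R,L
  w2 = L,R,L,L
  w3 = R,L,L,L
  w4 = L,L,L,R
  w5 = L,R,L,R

5

w1:
  start at 5
  read 'R': 5 → 5
  read 'R': 5 → 5
  read 'R': 5 → 5
  read 'R': 5 → 5
  read 'L': 5 → 5
  end 5, accepted
w2:
  start at 5
  read 'L': 5 → 5
  read 'R': 5 → 5
  read 'L': 5 → 5
  read 'L': 5 → 5
  end 5, accepted
w3:
  start at 5
  read 'R': 5 → 5
  read 'L': 5 → 5
  read 'L': 5 → 5
  read 'L': 5 → 5
  end 5, accepted
w4:
  start at 5
  read 'L': 5 → 5
  read 'L': 5 → 5
  read 'L': 5 → 5
  read 'R': 5 → 5
  end 5, accepted
w5:
  start at 5
  read 'L': 5 → 5
  read 'R': 5 → 5
  read 'L': 5 → 5
  read 'R': 5 → 5
  end 5, accepted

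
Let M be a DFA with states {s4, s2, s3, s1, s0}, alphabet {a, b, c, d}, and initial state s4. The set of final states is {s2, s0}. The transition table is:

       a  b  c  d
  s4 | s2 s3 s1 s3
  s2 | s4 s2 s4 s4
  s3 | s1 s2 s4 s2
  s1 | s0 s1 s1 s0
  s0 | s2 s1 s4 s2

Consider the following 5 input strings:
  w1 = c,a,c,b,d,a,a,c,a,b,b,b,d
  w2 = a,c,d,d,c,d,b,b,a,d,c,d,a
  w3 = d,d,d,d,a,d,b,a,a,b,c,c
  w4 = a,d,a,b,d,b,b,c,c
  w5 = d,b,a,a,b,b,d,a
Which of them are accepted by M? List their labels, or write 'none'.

w5

w1: Trace: s4 -c-> s1 -a-> s0 -c-> s4 -b-> s3 -d-> s2 -a-> s4 -a-> s2 -c-> s4 -a-> s2 -b-> s2 -b-> s2 -b-> s2 -d-> s4  → end s4, rejected
w2: Trace: s4 -a-> s2 -c-> s4 -d-> s3 -d-> s2 -c-> s4 -d-> s3 -b-> s2 -b-> s2 -a-> s4 -d-> s3 -c-> s4 -d-> s3 -a-> s1  → end s1, rejected
w3: Trace: s4 -d-> s3 -d-> s2 -d-> s4 -d-> s3 -a-> s1 -d-> s0 -b-> s1 -a-> s0 -a-> s2 -b-> s2 -c-> s4 -c-> s1  → end s1, rejected
w4: Trace: s4 -a-> s2 -d-> s4 -a-> s2 -b-> s2 -d-> s4 -b-> s3 -b-> s2 -c-> s4 -c-> s1  → end s1, rejected
w5: Trace: s4 -d-> s3 -b-> s2 -a-> s4 -a-> s2 -b-> s2 -b-> s2 -d-> s4 -a-> s2  → end s2, accepted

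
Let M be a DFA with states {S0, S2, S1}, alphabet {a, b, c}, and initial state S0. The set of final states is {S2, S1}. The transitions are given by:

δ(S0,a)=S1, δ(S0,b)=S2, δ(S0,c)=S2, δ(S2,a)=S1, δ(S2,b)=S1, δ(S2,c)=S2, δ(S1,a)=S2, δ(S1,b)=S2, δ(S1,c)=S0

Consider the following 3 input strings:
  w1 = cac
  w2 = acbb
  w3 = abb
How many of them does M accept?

w1:
  start at S0
  read 'c': S0 → S2
  read 'a': S2 → S1
  read 'c': S1 → S0
  end S0, rejected
w2:
  start at S0
  read 'a': S0 → S1
  read 'c': S1 → S0
  read 'b': S0 → S2
  read 'b': S2 → S1
  end S1, accepted
w3:
  start at S0
  read 'a': S0 → S1
  read 'b': S1 → S2
  read 'b': S2 → S1
  end S1, accepted

2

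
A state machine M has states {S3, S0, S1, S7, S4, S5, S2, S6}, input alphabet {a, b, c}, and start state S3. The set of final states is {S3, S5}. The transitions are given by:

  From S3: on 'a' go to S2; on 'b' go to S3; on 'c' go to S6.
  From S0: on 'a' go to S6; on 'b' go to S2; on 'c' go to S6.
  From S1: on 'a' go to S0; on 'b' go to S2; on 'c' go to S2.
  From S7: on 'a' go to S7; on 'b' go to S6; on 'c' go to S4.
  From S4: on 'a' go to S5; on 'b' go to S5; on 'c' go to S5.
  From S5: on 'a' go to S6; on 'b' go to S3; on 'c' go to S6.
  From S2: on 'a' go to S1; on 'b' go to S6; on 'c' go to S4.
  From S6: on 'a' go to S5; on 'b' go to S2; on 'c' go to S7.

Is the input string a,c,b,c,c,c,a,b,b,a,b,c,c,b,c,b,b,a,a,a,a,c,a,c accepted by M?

start at S3
read 'a': S3 → S2
read 'c': S2 → S4
read 'b': S4 → S5
read 'c': S5 → S6
read 'c': S6 → S7
read 'c': S7 → S4
read 'a': S4 → S5
read 'b': S5 → S3
read 'b': S3 → S3
read 'a': S3 → S2
read 'b': S2 → S6
read 'c': S6 → S7
read 'c': S7 → S4
read 'b': S4 → S5
read 'c': S5 → S6
read 'b': S6 → S2
read 'b': S2 → S6
read 'a': S6 → S5
read 'a': S5 → S6
read 'a': S6 → S5
read 'a': S5 → S6
read 'c': S6 → S7
read 'a': S7 → S7
read 'c': S7 → S4
End state S4 is not accepting.

No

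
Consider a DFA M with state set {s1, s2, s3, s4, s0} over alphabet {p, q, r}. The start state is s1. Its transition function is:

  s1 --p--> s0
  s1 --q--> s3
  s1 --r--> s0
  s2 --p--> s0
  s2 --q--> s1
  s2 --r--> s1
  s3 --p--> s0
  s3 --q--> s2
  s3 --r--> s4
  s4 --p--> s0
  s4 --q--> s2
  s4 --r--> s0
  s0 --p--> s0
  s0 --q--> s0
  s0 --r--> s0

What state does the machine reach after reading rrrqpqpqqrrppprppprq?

s1 → s0 → s0 → s0 → s0 → s0 → s0 → s0 → s0 → s0 → s0 → s0 → s0 → s0 → s0 → s0 → s0 → s0 → s0 → s0 → s0

s0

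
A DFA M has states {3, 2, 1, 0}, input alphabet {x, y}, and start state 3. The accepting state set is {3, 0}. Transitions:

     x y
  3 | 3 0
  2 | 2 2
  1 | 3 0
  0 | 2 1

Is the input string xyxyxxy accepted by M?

start at 3
read 'x': 3 → 3
read 'y': 3 → 0
read 'x': 0 → 2
read 'y': 2 → 2
read 'x': 2 → 2
read 'x': 2 → 2
read 'y': 2 → 2
End state 2 is not accepting.

No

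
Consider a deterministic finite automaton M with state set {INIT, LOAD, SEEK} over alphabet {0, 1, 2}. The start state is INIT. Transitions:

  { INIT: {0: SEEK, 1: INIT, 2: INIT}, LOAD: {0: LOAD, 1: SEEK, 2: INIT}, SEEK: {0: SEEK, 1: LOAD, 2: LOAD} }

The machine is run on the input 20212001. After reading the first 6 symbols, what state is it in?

INIT → INIT → SEEK → LOAD → SEEK → LOAD → LOAD
After 6 symbols: LOAD.

LOAD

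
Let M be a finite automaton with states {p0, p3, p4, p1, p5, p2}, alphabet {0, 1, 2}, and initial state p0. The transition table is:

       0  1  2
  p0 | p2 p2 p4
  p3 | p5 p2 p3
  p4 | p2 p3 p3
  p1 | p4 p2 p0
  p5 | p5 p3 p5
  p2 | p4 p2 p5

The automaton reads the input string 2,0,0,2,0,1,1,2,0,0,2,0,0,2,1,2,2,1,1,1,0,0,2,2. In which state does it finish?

Trace: p0 -2-> p4 -0-> p2 -0-> p4 -2-> p3 -0-> p5 -1-> p3 -1-> p2 -2-> p5 -0-> p5 -0-> p5 -2-> p5 -0-> p5 -0-> p5 -2-> p5 -1-> p3 -2-> p3 -2-> p3 -1-> p2 -1-> p2 -1-> p2 -0-> p4 -0-> p2 -2-> p5 -2-> p5

p5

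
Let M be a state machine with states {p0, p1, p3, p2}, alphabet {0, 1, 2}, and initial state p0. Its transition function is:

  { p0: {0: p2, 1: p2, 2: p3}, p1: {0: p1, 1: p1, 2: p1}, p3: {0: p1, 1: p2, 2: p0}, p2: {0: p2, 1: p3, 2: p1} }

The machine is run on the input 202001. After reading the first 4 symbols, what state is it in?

p1

p0 → p3 → p1 → p1 → p1
After 4 symbols: p1.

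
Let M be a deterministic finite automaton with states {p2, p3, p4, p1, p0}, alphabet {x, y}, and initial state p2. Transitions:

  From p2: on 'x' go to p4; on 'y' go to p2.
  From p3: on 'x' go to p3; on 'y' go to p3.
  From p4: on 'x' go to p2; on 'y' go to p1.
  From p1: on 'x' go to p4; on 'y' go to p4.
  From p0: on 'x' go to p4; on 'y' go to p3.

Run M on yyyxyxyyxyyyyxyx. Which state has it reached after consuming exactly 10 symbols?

start at p2
read 'y': p2 → p2
read 'y': p2 → p2
read 'y': p2 → p2
read 'x': p2 → p4
read 'y': p4 → p1
read 'x': p1 → p4
read 'y': p4 → p1
read 'y': p1 → p4
read 'x': p4 → p2
read 'y': p2 → p2
After 10 symbols: p2.

p2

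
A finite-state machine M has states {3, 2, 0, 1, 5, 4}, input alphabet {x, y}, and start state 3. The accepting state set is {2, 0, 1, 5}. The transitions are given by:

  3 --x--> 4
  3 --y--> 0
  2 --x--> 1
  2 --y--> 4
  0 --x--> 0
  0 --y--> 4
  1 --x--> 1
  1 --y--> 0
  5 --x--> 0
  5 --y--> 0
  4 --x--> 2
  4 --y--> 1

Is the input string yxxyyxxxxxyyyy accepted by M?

Yes

start at 3
read 'y': 3 → 0
read 'x': 0 → 0
read 'x': 0 → 0
read 'y': 0 → 4
read 'y': 4 → 1
read 'x': 1 → 1
read 'x': 1 → 1
read 'x': 1 → 1
read 'x': 1 → 1
read 'x': 1 → 1
read 'y': 1 → 0
read 'y': 0 → 4
read 'y': 4 → 1
read 'y': 1 → 0
End state 0 is accepting.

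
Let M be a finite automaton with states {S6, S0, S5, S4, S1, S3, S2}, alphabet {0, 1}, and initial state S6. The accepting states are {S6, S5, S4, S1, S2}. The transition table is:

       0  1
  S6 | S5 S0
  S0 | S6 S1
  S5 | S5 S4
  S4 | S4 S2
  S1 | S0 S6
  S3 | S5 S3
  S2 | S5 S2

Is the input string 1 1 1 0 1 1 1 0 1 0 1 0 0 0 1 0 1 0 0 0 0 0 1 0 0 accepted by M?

Yes

Trace: S6 -1-> S0 -1-> S1 -1-> S6 -0-> S5 -1-> S4 -1-> S2 -1-> S2 -0-> S5 -1-> S4 -0-> S4 -1-> S2 -0-> S5 -0-> S5 -0-> S5 -1-> S4 -0-> S4 -1-> S2 -0-> S5 -0-> S5 -0-> S5 -0-> S5 -0-> S5 -1-> S4 -0-> S4 -0-> S4
End state S4 is accepting.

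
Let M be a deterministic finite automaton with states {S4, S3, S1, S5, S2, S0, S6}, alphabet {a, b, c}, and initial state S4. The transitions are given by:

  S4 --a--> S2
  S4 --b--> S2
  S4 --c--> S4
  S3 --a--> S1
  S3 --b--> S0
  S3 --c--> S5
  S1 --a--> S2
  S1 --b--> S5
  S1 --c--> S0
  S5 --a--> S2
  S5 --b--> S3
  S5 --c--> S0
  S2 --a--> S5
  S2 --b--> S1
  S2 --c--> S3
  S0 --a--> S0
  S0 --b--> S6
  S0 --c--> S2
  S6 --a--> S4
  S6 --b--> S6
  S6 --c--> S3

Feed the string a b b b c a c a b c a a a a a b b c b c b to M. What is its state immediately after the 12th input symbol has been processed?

start at S4
read 'a': S4 → S2
read 'b': S2 → S1
read 'b': S1 → S5
read 'b': S5 → S3
read 'c': S3 → S5
read 'a': S5 → S2
read 'c': S2 → S3
read 'a': S3 → S1
read 'b': S1 → S5
read 'c': S5 → S0
read 'a': S0 → S0
read 'a': S0 → S0
After 12 symbols: S0.

S0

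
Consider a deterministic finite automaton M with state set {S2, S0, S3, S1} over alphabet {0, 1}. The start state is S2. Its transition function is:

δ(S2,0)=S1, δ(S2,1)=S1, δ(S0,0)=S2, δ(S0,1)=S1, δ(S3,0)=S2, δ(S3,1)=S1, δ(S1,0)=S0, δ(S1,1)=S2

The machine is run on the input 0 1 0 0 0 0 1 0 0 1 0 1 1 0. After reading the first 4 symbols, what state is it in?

start at S2
read '0': S2 → S1
read '1': S1 → S2
read '0': S2 → S1
read '0': S1 → S0
After 4 symbols: S0.

S0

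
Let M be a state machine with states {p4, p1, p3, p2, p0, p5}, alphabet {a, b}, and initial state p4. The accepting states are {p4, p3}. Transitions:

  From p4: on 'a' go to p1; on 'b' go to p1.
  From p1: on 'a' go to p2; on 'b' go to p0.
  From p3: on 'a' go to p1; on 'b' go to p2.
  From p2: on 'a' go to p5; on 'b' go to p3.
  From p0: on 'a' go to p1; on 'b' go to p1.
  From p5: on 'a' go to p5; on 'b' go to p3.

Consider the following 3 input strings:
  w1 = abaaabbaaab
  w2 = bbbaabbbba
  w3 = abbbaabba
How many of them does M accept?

w1:
  start at p4
  read 'a': p4 → p1
  read 'b': p1 → p0
  read 'a': p0 → p1
  read 'a': p1 → p2
  read 'a': p2 → p5
  read 'b': p5 → p3
  read 'b': p3 → p2
  read 'a': p2 → p5
  read 'a': p5 → p5
  read 'a': p5 → p5
  read 'b': p5 → p3
  end p3, accepted
w2:
  start at p4
  read 'b': p4 → p1
  read 'b': p1 → p0
  read 'b': p0 → p1
  read 'a': p1 → p2
  read 'a': p2 → p5
  read 'b': p5 → p3
  read 'b': p3 → p2
  read 'b': p2 → p3
  read 'b': p3 → p2
  read 'a': p2 → p5
  end p5, rejected
w3:
  start at p4
  read 'a': p4 → p1
  read 'b': p1 → p0
  read 'b': p0 → p1
  read 'b': p1 → p0
  read 'a': p0 → p1
  read 'a': p1 → p2
  read 'b': p2 → p3
  read 'b': p3 → p2
  read 'a': p2 → p5
  end p5, rejected

1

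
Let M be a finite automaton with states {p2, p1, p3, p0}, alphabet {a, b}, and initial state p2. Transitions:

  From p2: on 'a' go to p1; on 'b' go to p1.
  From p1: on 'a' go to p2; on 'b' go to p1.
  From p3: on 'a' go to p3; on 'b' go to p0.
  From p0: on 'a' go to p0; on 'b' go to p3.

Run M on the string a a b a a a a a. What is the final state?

start at p2
read 'a': p2 → p1
read 'a': p1 → p2
read 'b': p2 → p1
read 'a': p1 → p2
read 'a': p2 → p1
read 'a': p1 → p2
read 'a': p2 → p1
read 'a': p1 → p2

p2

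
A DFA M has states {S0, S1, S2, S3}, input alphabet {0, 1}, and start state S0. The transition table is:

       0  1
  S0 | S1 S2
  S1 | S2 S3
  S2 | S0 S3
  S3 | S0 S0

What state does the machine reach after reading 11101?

S0 → S2 → S3 → S0 → S1 → S3

S3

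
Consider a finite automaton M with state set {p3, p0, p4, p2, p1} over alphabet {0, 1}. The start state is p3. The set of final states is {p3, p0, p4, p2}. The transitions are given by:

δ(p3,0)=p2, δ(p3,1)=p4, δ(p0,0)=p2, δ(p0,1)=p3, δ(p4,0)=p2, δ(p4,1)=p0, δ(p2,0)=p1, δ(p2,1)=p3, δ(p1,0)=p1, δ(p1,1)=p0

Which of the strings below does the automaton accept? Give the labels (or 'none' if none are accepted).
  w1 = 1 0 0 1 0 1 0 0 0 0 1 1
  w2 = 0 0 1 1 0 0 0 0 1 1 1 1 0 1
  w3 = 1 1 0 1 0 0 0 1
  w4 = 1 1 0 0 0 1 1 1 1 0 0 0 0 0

w1:
  start at p3
  read '1': p3 → p4
  read '0': p4 → p2
  read '0': p2 → p1
  read '1': p1 → p0
  read '0': p0 → p2
  read '1': p2 → p3
  read '0': p3 → p2
  read '0': p2 → p1
  read '0': p1 → p1
  read '0': p1 → p1
  read '1': p1 → p0
  read '1': p0 → p3
  end p3, accepted
w2:
  start at p3
  read '0': p3 → p2
  read '0': p2 → p1
  read '1': p1 → p0
  read '1': p0 → p3
  read '0': p3 → p2
  read '0': p2 → p1
  read '0': p1 → p1
  read '0': p1 → p1
  read '1': p1 → p0
  read '1': p0 → p3
  read '1': p3 → p4
  read '1': p4 → p0
  read '0': p0 → p2
  read '1': p2 → p3
  end p3, accepted
w3:
  start at p3
  read '1': p3 → p4
  read '1': p4 → p0
  read '0': p0 → p2
  read '1': p2 → p3
  read '0': p3 → p2
  read '0': p2 → p1
  read '0': p1 → p1
  read '1': p1 → p0
  end p0, accepted
w4:
  start at p3
  read '1': p3 → p4
  read '1': p4 → p0
  read '0': p0 → p2
  read '0': p2 → p1
  read '0': p1 → p1
  read '1': p1 → p0
  read '1': p0 → p3
  read '1': p3 → p4
  read '1': p4 → p0
  read '0': p0 → p2
  read '0': p2 → p1
  read '0': p1 → p1
  read '0': p1 → p1
  read '0': p1 → p1
  end p1, rejected

w1, w2, w3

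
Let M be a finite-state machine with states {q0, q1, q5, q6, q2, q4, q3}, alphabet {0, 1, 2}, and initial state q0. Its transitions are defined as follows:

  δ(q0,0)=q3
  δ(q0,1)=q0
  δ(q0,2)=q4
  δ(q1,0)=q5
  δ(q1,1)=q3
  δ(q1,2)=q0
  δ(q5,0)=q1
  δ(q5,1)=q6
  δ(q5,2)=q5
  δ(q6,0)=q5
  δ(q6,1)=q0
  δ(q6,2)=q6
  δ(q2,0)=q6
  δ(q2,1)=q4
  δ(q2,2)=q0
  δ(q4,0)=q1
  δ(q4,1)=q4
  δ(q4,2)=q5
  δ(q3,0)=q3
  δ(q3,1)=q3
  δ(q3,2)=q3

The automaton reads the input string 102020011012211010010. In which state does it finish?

q3

q0 → q0 → q3 → q3 → q3 → q3 → q3 → q3 → q3 → q3 → q3 → q3 → q3 → q3 → q3 → q3 → q3 → q3 → q3 → q3 → q3 → q3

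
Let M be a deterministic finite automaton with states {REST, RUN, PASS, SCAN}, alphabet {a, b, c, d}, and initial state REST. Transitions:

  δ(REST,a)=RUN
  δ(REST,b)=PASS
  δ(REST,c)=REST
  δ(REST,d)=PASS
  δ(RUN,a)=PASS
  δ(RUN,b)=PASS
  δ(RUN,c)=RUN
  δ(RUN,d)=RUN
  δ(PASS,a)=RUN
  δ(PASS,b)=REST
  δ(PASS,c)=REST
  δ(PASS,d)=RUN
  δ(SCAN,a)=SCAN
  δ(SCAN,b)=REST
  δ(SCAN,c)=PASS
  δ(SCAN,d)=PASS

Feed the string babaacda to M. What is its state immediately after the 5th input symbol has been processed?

PASS

REST → PASS → RUN → PASS → RUN → PASS
After 5 symbols: PASS.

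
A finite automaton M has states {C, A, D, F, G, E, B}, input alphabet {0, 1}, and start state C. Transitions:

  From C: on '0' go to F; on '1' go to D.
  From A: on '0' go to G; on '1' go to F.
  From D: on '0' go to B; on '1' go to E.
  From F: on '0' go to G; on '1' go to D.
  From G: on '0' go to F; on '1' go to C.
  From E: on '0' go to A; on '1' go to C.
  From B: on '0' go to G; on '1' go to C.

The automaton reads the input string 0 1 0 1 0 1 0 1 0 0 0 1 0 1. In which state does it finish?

C

start at C
read '0': C → F
read '1': F → D
read '0': D → B
read '1': B → C
read '0': C → F
read '1': F → D
read '0': D → B
read '1': B → C
read '0': C → F
read '0': F → G
read '0': G → F
read '1': F → D
read '0': D → B
read '1': B → C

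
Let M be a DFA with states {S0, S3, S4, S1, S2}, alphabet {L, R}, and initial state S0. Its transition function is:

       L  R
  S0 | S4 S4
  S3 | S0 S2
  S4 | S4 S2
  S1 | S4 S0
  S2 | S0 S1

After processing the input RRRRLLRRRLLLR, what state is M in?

Trace: S0 -R-> S4 -R-> S2 -R-> S1 -R-> S0 -L-> S4 -L-> S4 -R-> S2 -R-> S1 -R-> S0 -L-> S4 -L-> S4 -L-> S4 -R-> S2

S2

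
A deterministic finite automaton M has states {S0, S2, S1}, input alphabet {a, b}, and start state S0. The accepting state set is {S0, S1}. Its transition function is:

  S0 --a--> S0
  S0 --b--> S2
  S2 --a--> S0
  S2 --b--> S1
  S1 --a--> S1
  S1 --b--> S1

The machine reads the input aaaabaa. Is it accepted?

Yes

S0 → S0 → S0 → S0 → S0 → S2 → S0 → S0
End state S0 is accepting.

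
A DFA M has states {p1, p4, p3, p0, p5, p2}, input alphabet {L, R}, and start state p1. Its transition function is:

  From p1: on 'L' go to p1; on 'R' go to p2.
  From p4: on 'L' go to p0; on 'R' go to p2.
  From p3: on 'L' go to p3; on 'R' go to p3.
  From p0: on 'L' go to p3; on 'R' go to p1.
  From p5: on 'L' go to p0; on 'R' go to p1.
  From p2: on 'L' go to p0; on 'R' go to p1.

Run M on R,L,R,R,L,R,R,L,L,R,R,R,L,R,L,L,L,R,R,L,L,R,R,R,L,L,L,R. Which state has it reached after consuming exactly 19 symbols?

p3

Trace: p1 -R-> p2 -L-> p0 -R-> p1 -R-> p2 -L-> p0 -R-> p1 -R-> p2 -L-> p0 -L-> p3 -R-> p3 -R-> p3 -R-> p3 -L-> p3 -R-> p3 -L-> p3 -L-> p3 -L-> p3 -R-> p3 -R-> p3
After 19 symbols: p3.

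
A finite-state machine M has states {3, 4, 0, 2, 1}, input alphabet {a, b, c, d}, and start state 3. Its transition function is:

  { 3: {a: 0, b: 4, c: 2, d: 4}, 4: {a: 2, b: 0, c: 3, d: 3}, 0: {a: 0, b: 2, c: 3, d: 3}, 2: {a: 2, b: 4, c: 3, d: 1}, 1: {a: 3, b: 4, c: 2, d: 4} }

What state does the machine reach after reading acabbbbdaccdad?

1

start at 3
read 'a': 3 → 0
read 'c': 0 → 3
read 'a': 3 → 0
read 'b': 0 → 2
read 'b': 2 → 4
read 'b': 4 → 0
read 'b': 0 → 2
read 'd': 2 → 1
read 'a': 1 → 3
read 'c': 3 → 2
read 'c': 2 → 3
read 'd': 3 → 4
read 'a': 4 → 2
read 'd': 2 → 1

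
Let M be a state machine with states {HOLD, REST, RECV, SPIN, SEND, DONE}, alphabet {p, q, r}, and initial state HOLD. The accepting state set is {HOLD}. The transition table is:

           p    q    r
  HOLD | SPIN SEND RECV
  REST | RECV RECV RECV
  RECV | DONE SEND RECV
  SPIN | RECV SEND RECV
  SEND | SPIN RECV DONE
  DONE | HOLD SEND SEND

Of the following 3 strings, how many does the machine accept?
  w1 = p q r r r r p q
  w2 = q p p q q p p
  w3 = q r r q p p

2

w1: Trace: HOLD -p-> SPIN -q-> SEND -r-> DONE -r-> SEND -r-> DONE -r-> SEND -p-> SPIN -q-> SEND  → end SEND, rejected
w2: Trace: HOLD -q-> SEND -p-> SPIN -p-> RECV -q-> SEND -q-> RECV -p-> DONE -p-> HOLD  → end HOLD, accepted
w3: Trace: HOLD -q-> SEND -r-> DONE -r-> SEND -q-> RECV -p-> DONE -p-> HOLD  → end HOLD, accepted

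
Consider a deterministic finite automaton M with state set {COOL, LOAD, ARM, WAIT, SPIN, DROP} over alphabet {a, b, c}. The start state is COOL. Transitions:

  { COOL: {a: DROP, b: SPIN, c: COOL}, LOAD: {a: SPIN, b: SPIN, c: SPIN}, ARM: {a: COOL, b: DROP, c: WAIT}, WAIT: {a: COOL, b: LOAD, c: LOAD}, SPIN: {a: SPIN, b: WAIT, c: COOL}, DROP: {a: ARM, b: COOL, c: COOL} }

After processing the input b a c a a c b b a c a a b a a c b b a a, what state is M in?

DROP

COOL → SPIN → SPIN → COOL → DROP → ARM → WAIT → LOAD → SPIN → SPIN → COOL → DROP → ARM → DROP → ARM → COOL → COOL → SPIN → WAIT → COOL → DROP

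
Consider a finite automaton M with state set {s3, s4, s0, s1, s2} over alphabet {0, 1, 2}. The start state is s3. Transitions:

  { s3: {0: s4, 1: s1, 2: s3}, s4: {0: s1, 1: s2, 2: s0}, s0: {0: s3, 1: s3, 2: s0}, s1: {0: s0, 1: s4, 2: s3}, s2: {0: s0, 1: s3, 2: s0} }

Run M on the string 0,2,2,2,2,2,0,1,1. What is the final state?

s4

s3 → s4 → s0 → s0 → s0 → s0 → s0 → s3 → s1 → s4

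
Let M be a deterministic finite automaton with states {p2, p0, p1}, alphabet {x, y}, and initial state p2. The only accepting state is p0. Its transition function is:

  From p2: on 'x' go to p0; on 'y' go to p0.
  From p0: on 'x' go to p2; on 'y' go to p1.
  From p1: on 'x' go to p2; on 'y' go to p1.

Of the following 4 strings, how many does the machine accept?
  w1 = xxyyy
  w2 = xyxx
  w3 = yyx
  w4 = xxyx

w1: Trace: p2 -x-> p0 -x-> p2 -y-> p0 -y-> p1 -y-> p1  → end p1, rejected
w2: Trace: p2 -x-> p0 -y-> p1 -x-> p2 -x-> p0  → end p0, accepted
w3: Trace: p2 -y-> p0 -y-> p1 -x-> p2  → end p2, rejected
w4: Trace: p2 -x-> p0 -x-> p2 -y-> p0 -x-> p2  → end p2, rejected

1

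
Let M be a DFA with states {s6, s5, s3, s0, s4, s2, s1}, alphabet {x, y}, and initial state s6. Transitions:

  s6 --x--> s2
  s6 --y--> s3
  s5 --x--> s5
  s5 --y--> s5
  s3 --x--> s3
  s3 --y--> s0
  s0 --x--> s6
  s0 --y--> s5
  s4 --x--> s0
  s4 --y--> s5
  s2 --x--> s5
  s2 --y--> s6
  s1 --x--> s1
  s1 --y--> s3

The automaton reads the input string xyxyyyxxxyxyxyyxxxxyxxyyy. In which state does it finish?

s5

s6 → s2 → s6 → s2 → s6 → s3 → s0 → s6 → s2 → s5 → s5 → s5 → s5 → s5 → s5 → s5 → s5 → s5 → s5 → s5 → s5 → s5 → s5 → s5 → s5 → s5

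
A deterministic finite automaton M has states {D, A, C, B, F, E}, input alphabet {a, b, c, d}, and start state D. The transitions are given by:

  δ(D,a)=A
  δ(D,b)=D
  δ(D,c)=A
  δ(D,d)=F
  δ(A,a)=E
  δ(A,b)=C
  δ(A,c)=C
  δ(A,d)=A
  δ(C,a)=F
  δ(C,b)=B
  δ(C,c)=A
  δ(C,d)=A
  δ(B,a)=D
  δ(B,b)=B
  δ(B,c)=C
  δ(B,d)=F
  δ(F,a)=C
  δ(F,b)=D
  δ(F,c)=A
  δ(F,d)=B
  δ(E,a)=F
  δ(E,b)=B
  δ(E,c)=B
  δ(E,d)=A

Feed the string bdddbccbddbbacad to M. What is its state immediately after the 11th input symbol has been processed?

start at D
read 'b': D → D
read 'd': D → F
read 'd': F → B
read 'd': B → F
read 'b': F → D
read 'c': D → A
read 'c': A → C
read 'b': C → B
read 'd': B → F
read 'd': F → B
read 'b': B → B
After 11 symbols: B.

B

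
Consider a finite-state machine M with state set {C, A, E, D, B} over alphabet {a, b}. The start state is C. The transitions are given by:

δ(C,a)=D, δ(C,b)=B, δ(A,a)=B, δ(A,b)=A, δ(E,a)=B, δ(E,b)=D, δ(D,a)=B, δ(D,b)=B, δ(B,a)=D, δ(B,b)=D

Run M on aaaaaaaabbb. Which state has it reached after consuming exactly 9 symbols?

D

Trace: C -a-> D -a-> B -a-> D -a-> B -a-> D -a-> B -a-> D -a-> B -b-> D
After 9 symbols: D.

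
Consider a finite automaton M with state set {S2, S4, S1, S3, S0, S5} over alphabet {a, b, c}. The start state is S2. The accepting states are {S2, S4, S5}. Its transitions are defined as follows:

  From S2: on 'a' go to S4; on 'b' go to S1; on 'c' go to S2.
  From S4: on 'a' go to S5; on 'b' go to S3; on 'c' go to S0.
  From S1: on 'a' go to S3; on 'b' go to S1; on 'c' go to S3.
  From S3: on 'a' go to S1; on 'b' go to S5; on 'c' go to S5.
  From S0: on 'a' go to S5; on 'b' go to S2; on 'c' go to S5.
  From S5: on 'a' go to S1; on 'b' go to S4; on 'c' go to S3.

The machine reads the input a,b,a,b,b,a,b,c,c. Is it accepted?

Trace: S2 -a-> S4 -b-> S3 -a-> S1 -b-> S1 -b-> S1 -a-> S3 -b-> S5 -c-> S3 -c-> S5
End state S5 is accepting.

Yes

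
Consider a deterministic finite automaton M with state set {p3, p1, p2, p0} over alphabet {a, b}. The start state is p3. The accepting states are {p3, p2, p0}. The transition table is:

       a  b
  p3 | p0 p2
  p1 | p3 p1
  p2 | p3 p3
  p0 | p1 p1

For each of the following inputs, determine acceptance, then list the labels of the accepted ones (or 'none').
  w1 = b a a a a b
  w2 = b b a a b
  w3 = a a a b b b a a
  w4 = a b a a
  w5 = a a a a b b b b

w1, w3, w4

w1: p3 → p2 → p3 → p0 → p1 → p3 → p2  → end p2, accepted
w2: p3 → p2 → p3 → p0 → p1 → p1  → end p1, rejected
w3: p3 → p0 → p1 → p3 → p2 → p3 → p2 → p3 → p0  → end p0, accepted
w4: p3 → p0 → p1 → p3 → p0  → end p0, accepted
w5: p3 → p0 → p1 → p3 → p0 → p1 → p1 → p1 → p1  → end p1, rejected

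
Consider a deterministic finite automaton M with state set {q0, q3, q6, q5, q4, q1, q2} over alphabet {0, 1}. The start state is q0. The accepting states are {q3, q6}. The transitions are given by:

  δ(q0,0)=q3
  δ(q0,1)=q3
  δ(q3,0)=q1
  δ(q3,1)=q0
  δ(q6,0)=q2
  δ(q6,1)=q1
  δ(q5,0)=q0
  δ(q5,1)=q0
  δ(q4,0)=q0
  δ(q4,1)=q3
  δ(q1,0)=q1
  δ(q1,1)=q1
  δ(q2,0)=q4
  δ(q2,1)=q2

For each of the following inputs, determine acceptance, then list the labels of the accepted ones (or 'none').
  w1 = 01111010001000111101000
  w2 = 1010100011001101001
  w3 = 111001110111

w1:
  start at q0
  read '0': q0 → q3
  read '1': q3 → q0
  read '1': q0 → q3
  read '1': q3 → q0
  read '1': q0 → q3
  read '0': q3 → q1
  read '1': q1 → q1
  read '0': q1 → q1
  read '0': q1 → q1
  read '0': q1 → q1
  read '1': q1 → q1
  read '0': q1 → q1
  read '0': q1 → q1
  read '0': q1 → q1
  read '1': q1 → q1
  read '1': q1 → q1
  read '1': q1 → q1
  read '1': q1 → q1
  read '0': q1 → q1
  read '1': q1 → q1
  read '0': q1 → q1
  read '0': q1 → q1
  read '0': q1 → q1
  end q1, rejected
w2:
  start at q0
  read '1': q0 → q3
  read '0': q3 → q1
  read '1': q1 → q1
  read '0': q1 → q1
  read '1': q1 → q1
  read '0': q1 → q1
  read '0': q1 → q1
  read '0': q1 → q1
  read '1': q1 → q1
  read '1': q1 → q1
  read '0': q1 → q1
  read '0': q1 → q1
  read '1': q1 → q1
  read '1': q1 → q1
  read '0': q1 → q1
  read '1': q1 → q1
  read '0': q1 → q1
  read '0': q1 → q1
  read '1': q1 → q1
  end q1, rejected
w3:
  start at q0
  read '1': q0 → q3
  read '1': q3 → q0
  read '1': q0 → q3
  read '0': q3 → q1
  read '0': q1 → q1
  read '1': q1 → q1
  read '1': q1 → q1
  read '1': q1 → q1
  read '0': q1 → q1
  read '1': q1 → q1
  read '1': q1 → q1
  read '1': q1 → q1
  end q1, rejected

none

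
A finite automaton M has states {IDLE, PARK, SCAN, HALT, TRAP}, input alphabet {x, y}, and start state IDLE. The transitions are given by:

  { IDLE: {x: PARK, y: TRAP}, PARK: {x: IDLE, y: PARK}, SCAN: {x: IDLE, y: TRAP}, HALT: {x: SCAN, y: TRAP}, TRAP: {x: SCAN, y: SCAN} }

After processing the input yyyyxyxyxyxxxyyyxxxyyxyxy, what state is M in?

IDLE → TRAP → SCAN → TRAP → SCAN → IDLE → TRAP → SCAN → TRAP → SCAN → TRAP → SCAN → IDLE → PARK → PARK → PARK → PARK → IDLE → PARK → IDLE → TRAP → SCAN → IDLE → TRAP → SCAN → TRAP

TRAP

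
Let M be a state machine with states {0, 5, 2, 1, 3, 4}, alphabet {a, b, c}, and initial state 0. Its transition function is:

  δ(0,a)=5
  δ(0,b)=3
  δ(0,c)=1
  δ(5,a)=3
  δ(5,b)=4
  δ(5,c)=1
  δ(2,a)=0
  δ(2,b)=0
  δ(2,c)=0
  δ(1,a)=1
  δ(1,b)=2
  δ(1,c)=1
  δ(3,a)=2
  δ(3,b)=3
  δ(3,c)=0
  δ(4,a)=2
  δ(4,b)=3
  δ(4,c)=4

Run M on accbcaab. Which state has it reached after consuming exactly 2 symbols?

Trace: 0 -a-> 5 -c-> 1
After 2 symbols: 1.

1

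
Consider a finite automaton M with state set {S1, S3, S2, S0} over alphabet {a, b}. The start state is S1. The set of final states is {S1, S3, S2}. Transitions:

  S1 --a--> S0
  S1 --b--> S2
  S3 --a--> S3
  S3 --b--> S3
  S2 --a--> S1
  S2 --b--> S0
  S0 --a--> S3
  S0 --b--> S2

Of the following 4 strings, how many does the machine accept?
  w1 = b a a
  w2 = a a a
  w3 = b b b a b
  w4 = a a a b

w1: S1 → S2 → S1 → S0  → end S0, rejected
w2: S1 → S0 → S3 → S3  → end S3, accepted
w3: S1 → S2 → S0 → S2 → S1 → S2  → end S2, accepted
w4: S1 → S0 → S3 → S3 → S3  → end S3, accepted

3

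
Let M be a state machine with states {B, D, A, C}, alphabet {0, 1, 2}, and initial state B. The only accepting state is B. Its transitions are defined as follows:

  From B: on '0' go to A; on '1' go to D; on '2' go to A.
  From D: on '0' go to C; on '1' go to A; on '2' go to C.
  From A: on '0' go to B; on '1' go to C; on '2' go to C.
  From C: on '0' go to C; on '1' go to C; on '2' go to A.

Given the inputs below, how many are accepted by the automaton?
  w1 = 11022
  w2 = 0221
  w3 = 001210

0

w1:
  start at B
  read '1': B → D
  read '1': D → A
  read '0': A → B
  read '2': B → A
  read '2': A → C
  end C, rejected
w2:
  start at B
  read '0': B → A
  read '2': A → C
  read '2': C → A
  read '1': A → C
  end C, rejected
w3:
  start at B
  read '0': B → A
  read '0': A → B
  read '1': B → D
  read '2': D → C
  read '1': C → C
  read '0': C → C
  end C, rejected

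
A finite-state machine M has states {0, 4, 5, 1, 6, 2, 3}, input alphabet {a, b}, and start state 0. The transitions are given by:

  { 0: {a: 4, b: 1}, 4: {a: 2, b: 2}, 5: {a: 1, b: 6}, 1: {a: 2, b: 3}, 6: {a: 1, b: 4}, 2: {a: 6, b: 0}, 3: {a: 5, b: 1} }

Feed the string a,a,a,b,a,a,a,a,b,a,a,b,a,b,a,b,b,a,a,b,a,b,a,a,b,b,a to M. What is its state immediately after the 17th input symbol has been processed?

Trace: 0 -a-> 4 -a-> 2 -a-> 6 -b-> 4 -a-> 2 -a-> 6 -a-> 1 -a-> 2 -b-> 0 -a-> 4 -a-> 2 -b-> 0 -a-> 4 -b-> 2 -a-> 6 -b-> 4 -b-> 2
After 17 symbols: 2.

2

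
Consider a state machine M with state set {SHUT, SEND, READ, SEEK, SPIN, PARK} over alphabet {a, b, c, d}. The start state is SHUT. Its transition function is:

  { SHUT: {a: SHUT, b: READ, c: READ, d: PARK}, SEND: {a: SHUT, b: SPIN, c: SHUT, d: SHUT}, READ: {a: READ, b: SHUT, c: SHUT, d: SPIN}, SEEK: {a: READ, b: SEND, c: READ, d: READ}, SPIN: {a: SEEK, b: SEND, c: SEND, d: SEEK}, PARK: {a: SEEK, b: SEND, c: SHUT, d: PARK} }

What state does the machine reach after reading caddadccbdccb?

READ

SHUT → READ → READ → SPIN → SEEK → READ → SPIN → SEND → SHUT → READ → SPIN → SEND → SHUT → READ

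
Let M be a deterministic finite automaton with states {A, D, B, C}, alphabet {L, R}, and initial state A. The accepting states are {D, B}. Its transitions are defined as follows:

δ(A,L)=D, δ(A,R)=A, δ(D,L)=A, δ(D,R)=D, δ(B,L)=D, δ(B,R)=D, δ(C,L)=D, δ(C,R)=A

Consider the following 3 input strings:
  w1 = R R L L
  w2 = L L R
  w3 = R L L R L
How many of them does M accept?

w1:
  start at A
  read 'R': A → A
  read 'R': A → A
  read 'L': A → D
  read 'L': D → A
  end A, rejected
w2:
  start at A
  read 'L': A → D
  read 'L': D → A
  read 'R': A → A
  end A, rejected
w3:
  start at A
  read 'R': A → A
  read 'L': A → D
  read 'L': D → A
  read 'R': A → A
  read 'L': A → D
  end D, accepted

1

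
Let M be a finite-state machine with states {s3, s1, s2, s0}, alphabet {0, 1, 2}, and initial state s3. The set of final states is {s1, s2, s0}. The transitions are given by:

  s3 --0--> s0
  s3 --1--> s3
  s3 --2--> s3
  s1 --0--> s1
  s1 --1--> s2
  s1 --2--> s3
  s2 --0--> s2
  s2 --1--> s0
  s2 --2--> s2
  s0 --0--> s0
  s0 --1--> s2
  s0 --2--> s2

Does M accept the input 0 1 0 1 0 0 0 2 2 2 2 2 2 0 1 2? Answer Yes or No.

Yes

start at s3
read '0': s3 → s0
read '1': s0 → s2
read '0': s2 → s2
read '1': s2 → s0
read '0': s0 → s0
read '0': s0 → s0
read '0': s0 → s0
read '2': s0 → s2
read '2': s2 → s2
read '2': s2 → s2
read '2': s2 → s2
read '2': s2 → s2
read '2': s2 → s2
read '0': s2 → s2
read '1': s2 → s0
read '2': s0 → s2
End state s2 is accepting.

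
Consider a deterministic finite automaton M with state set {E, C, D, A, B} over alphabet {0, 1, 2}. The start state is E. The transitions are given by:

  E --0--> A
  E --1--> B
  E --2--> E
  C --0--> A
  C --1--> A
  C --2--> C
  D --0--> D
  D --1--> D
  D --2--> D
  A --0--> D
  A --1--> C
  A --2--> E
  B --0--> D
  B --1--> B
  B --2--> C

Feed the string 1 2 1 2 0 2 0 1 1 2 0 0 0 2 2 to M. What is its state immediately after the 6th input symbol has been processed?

E

Trace: E -1-> B -2-> C -1-> A -2-> E -0-> A -2-> E
After 6 symbols: E.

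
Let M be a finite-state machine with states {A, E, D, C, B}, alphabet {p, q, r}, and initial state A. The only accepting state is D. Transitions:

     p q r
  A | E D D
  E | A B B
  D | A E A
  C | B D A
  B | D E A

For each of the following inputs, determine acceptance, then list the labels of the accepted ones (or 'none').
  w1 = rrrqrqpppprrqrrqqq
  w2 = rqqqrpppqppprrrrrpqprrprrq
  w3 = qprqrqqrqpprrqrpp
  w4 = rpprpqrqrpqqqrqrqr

w2

w1:
  start at A
  read 'r': A → D
  read 'r': D → A
  read 'r': A → D
  read 'q': D → E
  read 'r': E → B
  read 'q': B → E
  read 'p': E → A
  read 'p': A → E
  read 'p': E → A
  read 'p': A → E
  read 'r': E → B
  read 'r': B → A
  read 'q': A → D
  read 'r': D → A
  read 'r': A → D
  read 'q': D → E
  read 'q': E → B
  read 'q': B → E
  end E, rejected
w2:
  start at A
  read 'r': A → D
  read 'q': D → E
  read 'q': E → B
  read 'q': B → E
  read 'r': E → B
  read 'p': B → D
  read 'p': D → A
  read 'p': A → E
  read 'q': E → B
  read 'p': B → D
  read 'p': D → A
  read 'p': A → E
  read 'r': E → B
  read 'r': B → A
  read 'r': A → D
  read 'r': D → A
  read 'r': A → D
  read 'p': D → A
  read 'q': A → D
  read 'p': D → A
  read 'r': A → D
  read 'r': D → A
  read 'p': A → E
  read 'r': E → B
  read 'r': B → A
  read 'q': A → D
  end D, accepted
w3:
  start at A
  read 'q': A → D
  read 'p': D → A
  read 'r': A → D
  read 'q': D → E
  read 'r': E → B
  read 'q': B → E
  read 'q': E → B
  read 'r': B → A
  read 'q': A → D
  read 'p': D → A
  read 'p': A → E
  read 'r': E → B
  read 'r': B → A
  read 'q': A → D
  read 'r': D → A
  read 'p': A → E
  read 'p': E → A
  end A, rejected
w4:
  start at A
  read 'r': A → D
  read 'p': D → A
  read 'p': A → E
  read 'r': E → B
  read 'p': B → D
  read 'q': D → E
  read 'r': E → B
  read 'q': B → E
  read 'r': E → B
  read 'p': B → D
  read 'q': D → E
  read 'q': E → B
  read 'q': B → E
  read 'r': E → B
  read 'q': B → E
  read 'r': E → B
  read 'q': B → E
  read 'r': E → B
  end B, rejected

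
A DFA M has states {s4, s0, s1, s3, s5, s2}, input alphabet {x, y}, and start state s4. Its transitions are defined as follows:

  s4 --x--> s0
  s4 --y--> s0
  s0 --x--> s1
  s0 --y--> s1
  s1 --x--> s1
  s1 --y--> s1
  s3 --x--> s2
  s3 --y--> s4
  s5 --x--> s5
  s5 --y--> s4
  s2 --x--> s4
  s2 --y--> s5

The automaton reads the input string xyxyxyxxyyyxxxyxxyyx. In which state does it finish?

s1

Trace: s4 -x-> s0 -y-> s1 -x-> s1 -y-> s1 -x-> s1 -y-> s1 -x-> s1 -x-> s1 -y-> s1 -y-> s1 -y-> s1 -x-> s1 -x-> s1 -x-> s1 -y-> s1 -x-> s1 -x-> s1 -y-> s1 -y-> s1 -x-> s1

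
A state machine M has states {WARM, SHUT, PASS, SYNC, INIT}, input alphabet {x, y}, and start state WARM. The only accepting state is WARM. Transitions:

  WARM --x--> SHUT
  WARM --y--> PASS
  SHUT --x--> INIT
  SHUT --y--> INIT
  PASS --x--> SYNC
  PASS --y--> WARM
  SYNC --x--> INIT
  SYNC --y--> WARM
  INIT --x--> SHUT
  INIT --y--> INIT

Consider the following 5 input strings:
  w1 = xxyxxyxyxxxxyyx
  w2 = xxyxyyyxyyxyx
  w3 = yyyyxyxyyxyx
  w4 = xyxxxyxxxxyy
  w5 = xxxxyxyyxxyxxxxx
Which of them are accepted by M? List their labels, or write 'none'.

w1: WARM → SHUT → INIT → INIT → SHUT → INIT → INIT → SHUT → INIT → SHUT → INIT → SHUT → INIT → INIT → INIT → SHUT  → end SHUT, rejected
w2: WARM → SHUT → INIT → INIT → SHUT → INIT → INIT → INIT → SHUT → INIT → INIT → SHUT → INIT → SHUT  → end SHUT, rejected
w3: WARM → PASS → WARM → PASS → WARM → SHUT → INIT → SHUT → INIT → INIT → SHUT → INIT → SHUT  → end SHUT, rejected
w4: WARM → SHUT → INIT → SHUT → INIT → SHUT → INIT → SHUT → INIT → SHUT → INIT → INIT → INIT  → end INIT, rejected
w5: WARM → SHUT → INIT → SHUT → INIT → INIT → SHUT → INIT → INIT → SHUT → INIT → INIT → SHUT → INIT → SHUT → INIT → SHUT  → end SHUT, rejected

none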